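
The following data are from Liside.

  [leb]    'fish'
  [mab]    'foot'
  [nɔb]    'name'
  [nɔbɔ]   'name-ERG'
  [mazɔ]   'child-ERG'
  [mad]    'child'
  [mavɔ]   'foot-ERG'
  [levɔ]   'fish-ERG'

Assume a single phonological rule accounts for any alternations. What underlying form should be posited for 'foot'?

/mav/

'foot' shows [v] ~ [b] at the end of the stem ([mavɔ] vs [mab]).
If /b/ were underlying and a rule turned it into [v] before the ERG suffix, 'name' would also alternate; but it has [b] in both [nɔbɔ] and [nɔb].
The alternation reflects word-final hardening: voiced fricatives become stops word-finally. /v/ is underlying.
Hence 'foot' is /mav/ underlyingly.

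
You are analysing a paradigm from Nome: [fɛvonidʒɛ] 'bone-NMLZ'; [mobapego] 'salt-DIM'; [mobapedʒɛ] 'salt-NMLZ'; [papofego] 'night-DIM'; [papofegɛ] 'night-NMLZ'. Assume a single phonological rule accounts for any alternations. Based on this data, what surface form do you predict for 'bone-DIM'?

'salt' shows [g] ~ [dʒ] at the end of the stem ([mobapego] vs [mobapedʒɛ]).
If /g/ were underlying and a rule turned it into [dʒ] before the NMLZ suffix, 'night' would also alternate; but it has [g] in both [papofego] and [papofegɛ].
So /dʒ/ is underlying, and a rule of depalatalization — palato-alveolar /dʒ/ becomes [g] when no front vowel follows — gives [g].
The one attested form of 'bone', [fɛvonidʒɛ], shows underlying /fɛvonidʒ/. Applying the same rule when no front vowel follows gives [fɛvonigo].

[fɛvonigo]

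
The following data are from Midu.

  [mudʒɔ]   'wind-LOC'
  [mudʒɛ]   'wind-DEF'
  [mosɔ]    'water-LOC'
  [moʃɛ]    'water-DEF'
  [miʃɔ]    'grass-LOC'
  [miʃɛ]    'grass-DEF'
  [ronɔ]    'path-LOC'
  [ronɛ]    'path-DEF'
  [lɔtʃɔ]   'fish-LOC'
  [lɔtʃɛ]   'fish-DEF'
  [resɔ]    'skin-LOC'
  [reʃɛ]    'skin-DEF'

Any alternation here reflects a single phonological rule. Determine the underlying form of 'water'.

The stem for 'water' ends in [s] in [mosɔ] but [ʃ] in [moʃɛ].
If /ʃ/ were underlying and a rule turned it into [s] before the LOC suffix, 'grass' would also alternate; but it has [ʃ] in both [miʃɔ] and [miʃɛ].
Therefore /s/ is basic and [ʃ] is derived by palatalization before a front vowel (/s/ becomes palato-alveolar [ʃ] before a front vowel).

/mos/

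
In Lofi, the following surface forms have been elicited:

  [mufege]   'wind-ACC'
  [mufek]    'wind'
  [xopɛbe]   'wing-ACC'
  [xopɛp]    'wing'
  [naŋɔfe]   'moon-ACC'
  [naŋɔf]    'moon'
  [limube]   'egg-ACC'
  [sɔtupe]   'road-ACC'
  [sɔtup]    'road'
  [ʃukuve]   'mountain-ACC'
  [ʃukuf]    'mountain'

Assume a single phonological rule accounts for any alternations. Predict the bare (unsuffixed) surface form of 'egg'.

'wing' shows [b] ~ [p] at the end of the stem ([xopɛbe] vs [xopɛp]).
If /p/ were underlying and a rule turned it into [b] before the ACC suffix, 'road' would also alternate; but it has [p] in both [sɔtupe] and [sɔtup].
The alternation reflects word-final obstruent devoicing: voiced obstruents become voiceless word-finally. /b/ is underlying.
From [limube] the stem 'egg' is /limub/; word-finally this yields [limup].

[limup]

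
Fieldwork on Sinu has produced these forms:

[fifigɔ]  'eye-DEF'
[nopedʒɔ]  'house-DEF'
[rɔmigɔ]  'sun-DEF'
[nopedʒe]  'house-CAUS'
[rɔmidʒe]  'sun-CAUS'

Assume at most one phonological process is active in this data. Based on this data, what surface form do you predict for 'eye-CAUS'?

The root 'sun' surfaces as [rɔmigɔ] and [rɔmidʒe], with a stem-final [g] ~ [dʒ] alternation.
The stem 'house' ([nopedʒɔ], [nopedʒe]) shows [dʒ] unchanged in both environments, so [dʒ] cannot be basic with [g] derived before the DEF suffix.
The alternation reflects palatalization before a front vowel: /g/ becomes palato-alveolar [dʒ] before a front vowel. /g/ is underlying.
The one attested form of 'eye', [fifigɔ], shows underlying /fifig/. Applying the same rule before a front vowel gives [fifidʒe].

[fifidʒe]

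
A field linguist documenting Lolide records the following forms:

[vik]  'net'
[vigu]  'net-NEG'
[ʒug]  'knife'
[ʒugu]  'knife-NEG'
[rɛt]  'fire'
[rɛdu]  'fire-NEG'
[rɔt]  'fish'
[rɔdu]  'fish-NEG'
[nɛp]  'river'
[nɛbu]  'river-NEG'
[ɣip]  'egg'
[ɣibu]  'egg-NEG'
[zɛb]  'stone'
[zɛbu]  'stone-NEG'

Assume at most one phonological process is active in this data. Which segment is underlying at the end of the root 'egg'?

'egg' shows [p] ~ [b] at the end of the stem ([ɣip] vs [ɣibu]).
But 'stone' keeps [b] in both environments ([zɛb], [zɛbu]), so there is no rule changing /b/ to [p] in isolation.
Therefore /p/ is basic and [b] is derived by intervocalic voicing (voiceless stops become voiced between vowels).

/p/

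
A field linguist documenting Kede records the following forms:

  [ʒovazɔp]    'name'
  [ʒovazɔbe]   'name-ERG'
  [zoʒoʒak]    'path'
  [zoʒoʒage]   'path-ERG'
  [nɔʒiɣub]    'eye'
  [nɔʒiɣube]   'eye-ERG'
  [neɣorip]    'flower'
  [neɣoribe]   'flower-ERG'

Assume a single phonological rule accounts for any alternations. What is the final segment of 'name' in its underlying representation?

/p/

In [ʒovazɔp] and [ʒovazɔbe] the final segment of 'name' alternates: [p] ~ [b].
If /b/ were underlying and a rule turned it into [p] in isolation, 'eye' would also alternate; but it has [b] in both [nɔʒiɣub] and [nɔʒiɣube].
The underlying segment must be /p/; voiceless stops become voiced between vowels, yielding [b] there.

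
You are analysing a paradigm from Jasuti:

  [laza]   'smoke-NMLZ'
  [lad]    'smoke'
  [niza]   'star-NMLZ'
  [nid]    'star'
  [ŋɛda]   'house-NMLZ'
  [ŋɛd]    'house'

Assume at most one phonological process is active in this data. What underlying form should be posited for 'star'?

The stem for 'star' ends in [z] in [niza] but [d] in [nid].
The stem 'house' ([ŋɛda], [ŋɛd]) shows [d] unchanged in both environments, so [d] cannot be basic with [z] derived before the NMLZ suffix.
So /z/ is underlying, and a rule of word-final hardening — voiced fricatives become stops word-finally — gives [d].

/niz/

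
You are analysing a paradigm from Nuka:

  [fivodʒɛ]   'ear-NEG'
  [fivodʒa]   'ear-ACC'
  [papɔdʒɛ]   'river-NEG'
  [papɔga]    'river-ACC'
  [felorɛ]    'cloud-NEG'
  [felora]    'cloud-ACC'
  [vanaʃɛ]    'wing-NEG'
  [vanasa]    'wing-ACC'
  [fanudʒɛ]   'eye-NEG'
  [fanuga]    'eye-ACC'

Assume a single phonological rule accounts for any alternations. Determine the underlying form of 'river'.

/papɔg/

In [papɔdʒɛ] and [papɔga] the final segment of 'river' alternates: [dʒ] ~ [g].
The stem 'ear' ([fivodʒɛ], [fivodʒa]) shows [dʒ] unchanged in both environments, so [dʒ] cannot be basic with [g] derived before the ACC suffix.
So /g/ is underlying, and a rule of palatalization before a front vowel — /g/ and /s/ become palato-alveolar [dʒ] and [ʃ] before a front vowel — gives [dʒ].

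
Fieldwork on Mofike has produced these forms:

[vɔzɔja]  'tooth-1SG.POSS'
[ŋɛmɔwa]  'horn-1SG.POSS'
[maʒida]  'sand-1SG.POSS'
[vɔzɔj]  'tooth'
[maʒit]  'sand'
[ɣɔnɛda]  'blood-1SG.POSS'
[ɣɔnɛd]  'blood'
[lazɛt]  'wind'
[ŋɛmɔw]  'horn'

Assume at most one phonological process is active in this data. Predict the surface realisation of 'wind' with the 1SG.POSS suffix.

The root 'sand' surfaces as [maʒit] and [maʒida], with a stem-final [t] ~ [d] alternation.
If /d/ were underlying and a rule turned it into [t] in isolation, 'blood' would also alternate; but it has [d] in both [ɣɔnɛd] and [ɣɔnɛda].
Therefore /t/ is basic and [d] is derived by intervocalic voicing (voiceless stops become voiced between vowels).
From [lazɛt] the stem 'wind' is /lazɛt/; between vowels this yields [lazɛda].

[lazɛda]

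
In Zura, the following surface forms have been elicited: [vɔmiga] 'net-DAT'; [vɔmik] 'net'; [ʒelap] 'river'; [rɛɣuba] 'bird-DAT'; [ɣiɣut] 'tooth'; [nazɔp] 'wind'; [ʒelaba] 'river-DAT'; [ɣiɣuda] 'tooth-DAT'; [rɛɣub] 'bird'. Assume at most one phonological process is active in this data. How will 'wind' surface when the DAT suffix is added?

[nazɔba]

'river' shows [p] ~ [b] at the end of the stem ([ʒelap] vs [ʒelaba]).
Compare 'bird', with invariant [b] in [rɛɣub] and [rɛɣuba]: an analysis with underlying /b/ and a rule producing [p] in isolation would wrongly predict alternation here too.
The underlying segment must be /p/; voiceless stops become voiced between vowels, yielding [b] there.
The one attested form of 'wind', [nazɔp], shows underlying /nazɔp/. Applying the same rule between vowels gives [nazɔba].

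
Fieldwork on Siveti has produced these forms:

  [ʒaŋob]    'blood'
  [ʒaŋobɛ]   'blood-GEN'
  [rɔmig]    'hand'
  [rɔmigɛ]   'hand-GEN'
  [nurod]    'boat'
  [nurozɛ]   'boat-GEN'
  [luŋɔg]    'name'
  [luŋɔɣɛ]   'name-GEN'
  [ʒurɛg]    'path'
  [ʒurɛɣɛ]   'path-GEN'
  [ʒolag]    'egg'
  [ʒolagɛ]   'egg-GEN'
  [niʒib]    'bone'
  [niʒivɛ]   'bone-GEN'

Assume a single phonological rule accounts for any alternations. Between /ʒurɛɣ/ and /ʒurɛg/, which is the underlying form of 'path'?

/ʒurɛɣ/

In [ʒurɛg] and [ʒurɛɣɛ] the final segment of 'path' alternates: [g] ~ [ɣ].
Compare 'egg', with invariant [g] in [ʒolag] and [ʒolagɛ]: an analysis with underlying /g/ and a rule producing [ɣ] before the GEN suffix would wrongly predict alternation here too.
So /ɣ/ is underlying, and a rule of word-final hardening — voiced fricatives become stops word-finally — gives [g].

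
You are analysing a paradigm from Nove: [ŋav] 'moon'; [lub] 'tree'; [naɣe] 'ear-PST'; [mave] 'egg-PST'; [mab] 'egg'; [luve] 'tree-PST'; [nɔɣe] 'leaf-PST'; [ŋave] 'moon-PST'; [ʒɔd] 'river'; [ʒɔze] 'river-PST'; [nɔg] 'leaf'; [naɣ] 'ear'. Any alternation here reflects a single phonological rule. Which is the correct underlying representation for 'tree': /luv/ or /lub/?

'tree' shows [b] ~ [v] at the end of the stem ([lub] vs [luve]).
Compare 'moon', with invariant [v] in [ŋav] and [ŋave]: an analysis with underlying /v/ and a rule producing [b] in isolation would wrongly predict alternation here too.
The alternation reflects intervocalic spirantization: voiced stops become fricatives between vowels. /b/ is underlying.

/lub/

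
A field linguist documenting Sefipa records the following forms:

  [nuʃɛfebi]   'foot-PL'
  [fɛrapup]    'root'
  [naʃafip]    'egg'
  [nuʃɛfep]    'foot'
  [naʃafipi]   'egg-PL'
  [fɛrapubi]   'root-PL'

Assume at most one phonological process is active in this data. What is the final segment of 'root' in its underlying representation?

The root 'root' surfaces as [fɛrapubi] and [fɛrapup], with a stem-final [b] ~ [p] alternation.
If /p/ were underlying and a rule turned it into [b] before the PL suffix, 'egg' would also alternate; but it has [p] in both [naʃafipi] and [naʃafip].
The underlying segment must be /b/; voiced obstruents become voiceless word-finally, yielding [p] there.

/b/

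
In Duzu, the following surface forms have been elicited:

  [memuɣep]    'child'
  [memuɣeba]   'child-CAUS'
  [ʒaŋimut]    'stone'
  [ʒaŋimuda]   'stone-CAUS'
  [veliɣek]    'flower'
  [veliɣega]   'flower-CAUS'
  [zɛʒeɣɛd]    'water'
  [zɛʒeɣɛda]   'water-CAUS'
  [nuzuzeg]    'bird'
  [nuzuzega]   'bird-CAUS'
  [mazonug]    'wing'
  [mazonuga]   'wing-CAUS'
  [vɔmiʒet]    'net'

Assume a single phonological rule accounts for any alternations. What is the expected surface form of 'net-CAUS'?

[vɔmiʒeda]

'stone' shows [t] ~ [d] at the end of the stem ([ʒaŋimut] vs [ʒaŋimuda]).
The stem 'water' ([zɛʒeɣɛd], [zɛʒeɣɛda]) shows [d] unchanged in both environments, so [d] cannot be basic with [t] derived in isolation.
So /t/ is underlying, and a rule of intervocalic voicing — voiceless stops become voiced between vowels — gives [d].
From [vɔmiʒet] the stem 'net' is /vɔmiʒet/; between vowels this yields [vɔmiʒeda].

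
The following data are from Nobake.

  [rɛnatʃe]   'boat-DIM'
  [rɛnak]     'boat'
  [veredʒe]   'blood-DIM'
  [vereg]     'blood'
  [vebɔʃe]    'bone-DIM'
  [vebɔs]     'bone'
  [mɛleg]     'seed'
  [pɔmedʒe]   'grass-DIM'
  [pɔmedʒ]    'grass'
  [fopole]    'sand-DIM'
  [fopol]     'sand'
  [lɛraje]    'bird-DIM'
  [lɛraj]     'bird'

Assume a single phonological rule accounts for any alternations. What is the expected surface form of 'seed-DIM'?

[mɛledʒe]

In [veredʒe] and [vereg] the final segment of 'blood' alternates: [dʒ] ~ [g].
Compare 'grass', with invariant [dʒ] in [pɔmedʒe] and [pɔmedʒ]: an analysis with underlying /dʒ/ and a rule producing [g] in isolation would wrongly predict alternation here too.
The underlying segment must be /g/; /k/, /g/ and /s/ become palato-alveolar [tʃ], [dʒ] and [ʃ] before a front vowel, yielding [dʒ] there.
From [mɛleg] the stem 'seed' is /mɛleg/; before a front vowel this yields [mɛledʒe].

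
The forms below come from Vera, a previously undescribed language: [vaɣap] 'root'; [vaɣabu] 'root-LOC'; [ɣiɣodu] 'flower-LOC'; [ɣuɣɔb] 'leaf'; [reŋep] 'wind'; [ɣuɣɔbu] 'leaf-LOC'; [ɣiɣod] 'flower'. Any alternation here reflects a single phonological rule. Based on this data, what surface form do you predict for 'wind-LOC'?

[reŋebu]

In [vaɣabu] and [vaɣap] the final segment of 'root' alternates: [b] ~ [p].
But 'leaf' keeps [b] in both environments ([ɣuɣɔbu], [ɣuɣɔb]), so there is no rule changing /b/ to [p] in isolation.
Therefore /p/ is basic and [b] is derived by intervocalic voicing (voiceless stops become voiced between vowels).
The one attested form of 'wind', [reŋep], shows underlying /reŋep/. Applying the same rule between vowels gives [reŋebu].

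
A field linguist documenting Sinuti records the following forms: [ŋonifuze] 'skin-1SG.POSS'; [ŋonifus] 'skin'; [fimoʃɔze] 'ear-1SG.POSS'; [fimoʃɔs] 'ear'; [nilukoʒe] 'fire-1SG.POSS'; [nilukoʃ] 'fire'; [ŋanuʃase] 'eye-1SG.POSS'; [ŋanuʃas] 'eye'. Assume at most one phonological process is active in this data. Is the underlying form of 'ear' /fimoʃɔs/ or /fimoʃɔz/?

/fimoʃɔz/

The stem for 'ear' ends in [z] in [fimoʃɔze] but [s] in [fimoʃɔs].
But 'eye' keeps [s] in both environments ([ŋanuʃase], [ŋanuʃas]), so there is no rule changing /s/ to [z] before the 1SG.POSS suffix.
The underlying segment must be /z/; voiced obstruents become voiceless word-finally, yielding [s] there.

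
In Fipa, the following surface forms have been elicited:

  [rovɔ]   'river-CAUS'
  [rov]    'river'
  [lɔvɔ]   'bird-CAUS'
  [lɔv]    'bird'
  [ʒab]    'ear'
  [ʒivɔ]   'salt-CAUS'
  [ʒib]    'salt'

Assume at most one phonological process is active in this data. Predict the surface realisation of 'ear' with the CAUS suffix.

'salt' shows [v] ~ [b] at the end of the stem ([ʒivɔ] vs [ʒib]).
The stem 'bird' ([lɔvɔ], [lɔv]) shows [v] unchanged in both environments, so [v] cannot be basic with [b] derived in isolation.
The underlying segment must be /b/; voiced stops become fricatives between vowels, yielding [v] there.
From [ʒab] the stem 'ear' is /ʒab/; between vowels this yields [ʒavɔ].

[ʒavɔ]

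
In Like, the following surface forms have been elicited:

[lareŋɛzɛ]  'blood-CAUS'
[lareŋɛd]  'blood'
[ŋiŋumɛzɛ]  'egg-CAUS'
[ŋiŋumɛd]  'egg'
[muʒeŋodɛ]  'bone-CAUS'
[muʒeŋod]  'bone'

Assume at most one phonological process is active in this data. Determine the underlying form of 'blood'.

In [lareŋɛzɛ] and [lareŋɛd] the final segment of 'blood' alternates: [z] ~ [d].
If /d/ were underlying and a rule turned it into [z] before the CAUS suffix, 'bone' would also alternate; but it has [d] in both [muʒeŋodɛ] and [muʒeŋod].
The alternation reflects word-final hardening: voiced fricatives become stops word-finally. /z/ is underlying.

/lareŋɛz/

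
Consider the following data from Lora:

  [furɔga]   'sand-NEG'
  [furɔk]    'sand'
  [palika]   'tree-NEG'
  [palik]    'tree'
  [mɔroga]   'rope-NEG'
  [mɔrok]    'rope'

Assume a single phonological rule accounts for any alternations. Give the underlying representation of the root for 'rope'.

/mɔrog/

The stem for 'rope' ends in [g] in [mɔroga] but [k] in [mɔrok].
The stem 'tree' ([palika], [palik]) shows [k] unchanged in both environments, so [k] cannot be basic with [g] derived before the NEG suffix.
Therefore /g/ is basic and [k] is derived by word-final obstruent devoicing (voiced obstruents become voiceless word-finally).
So 'rope' = /mɔrog/.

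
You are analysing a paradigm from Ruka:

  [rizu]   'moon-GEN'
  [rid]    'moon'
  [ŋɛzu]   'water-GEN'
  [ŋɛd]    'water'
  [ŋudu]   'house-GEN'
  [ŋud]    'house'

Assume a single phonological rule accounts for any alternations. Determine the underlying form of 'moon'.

/riz/

The stem for 'moon' ends in [z] in [rizu] but [d] in [rid].
If /d/ were underlying and a rule turned it into [z] before the GEN suffix, 'house' would also alternate; but it has [d] in both [ŋudu] and [ŋud].
The alternation reflects word-final hardening: voiced fricatives become stops word-finally. /z/ is underlying.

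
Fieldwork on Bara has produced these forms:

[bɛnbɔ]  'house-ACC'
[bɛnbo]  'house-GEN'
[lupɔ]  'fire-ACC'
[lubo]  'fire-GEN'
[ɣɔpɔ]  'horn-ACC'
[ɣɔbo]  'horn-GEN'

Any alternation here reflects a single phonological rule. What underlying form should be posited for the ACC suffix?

The ACC suffix surfaces as [-bɔ] and [-pɔ], depending on the final segment of the stem.
By contrast the GEN suffix keeps its initial [b] throughout — that segment must be underlying.
The ACC suffix is therefore /-pɔ/ underlyingly, with post-nasal voicing: voiceless stops become voiced after a nasal.

/-pɔ/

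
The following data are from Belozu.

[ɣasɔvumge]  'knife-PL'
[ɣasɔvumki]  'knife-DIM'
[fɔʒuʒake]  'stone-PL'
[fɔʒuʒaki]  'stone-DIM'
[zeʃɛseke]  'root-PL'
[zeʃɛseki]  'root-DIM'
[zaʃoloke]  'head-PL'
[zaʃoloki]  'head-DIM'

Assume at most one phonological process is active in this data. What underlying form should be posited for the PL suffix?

The PL suffix surfaces as [-ge] and [-ke], depending on the final segment of the stem.
By contrast the DIM suffix keeps its initial [k] throughout — that segment must be underlying.
So the underlying form is /-ge/, and voiced stops become voiceless after a vowel.

/-ge/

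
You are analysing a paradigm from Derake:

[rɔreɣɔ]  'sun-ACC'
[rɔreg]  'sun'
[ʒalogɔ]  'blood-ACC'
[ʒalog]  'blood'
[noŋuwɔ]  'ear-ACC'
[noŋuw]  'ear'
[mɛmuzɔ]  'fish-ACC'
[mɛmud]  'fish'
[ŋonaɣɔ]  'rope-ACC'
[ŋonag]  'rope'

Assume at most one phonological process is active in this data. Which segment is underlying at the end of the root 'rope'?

/ɣ/

In [ŋonaɣɔ] and [ŋonag] the final segment of 'rope' alternates: [ɣ] ~ [g].
But 'blood' keeps [g] in both environments ([ʒalogɔ], [ʒalog]), so there is no rule changing /g/ to [ɣ] before the ACC suffix.
The underlying segment must be /ɣ/; voiced fricatives become stops word-finally, yielding [g] there.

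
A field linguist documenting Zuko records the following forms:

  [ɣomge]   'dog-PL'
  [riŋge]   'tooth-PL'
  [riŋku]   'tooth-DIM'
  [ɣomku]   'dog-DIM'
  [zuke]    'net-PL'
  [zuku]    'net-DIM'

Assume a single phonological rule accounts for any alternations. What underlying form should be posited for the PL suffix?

/-ge/

The PL suffix surfaces as [-ge] and [-ke], depending on the final segment of the stem.
By contrast the DIM suffix keeps its initial [k] throughout — that segment must be underlying.
The PL suffix is therefore /-ge/ underlyingly, with post-vocalic devoicing: voiced stops become voiceless after a vowel.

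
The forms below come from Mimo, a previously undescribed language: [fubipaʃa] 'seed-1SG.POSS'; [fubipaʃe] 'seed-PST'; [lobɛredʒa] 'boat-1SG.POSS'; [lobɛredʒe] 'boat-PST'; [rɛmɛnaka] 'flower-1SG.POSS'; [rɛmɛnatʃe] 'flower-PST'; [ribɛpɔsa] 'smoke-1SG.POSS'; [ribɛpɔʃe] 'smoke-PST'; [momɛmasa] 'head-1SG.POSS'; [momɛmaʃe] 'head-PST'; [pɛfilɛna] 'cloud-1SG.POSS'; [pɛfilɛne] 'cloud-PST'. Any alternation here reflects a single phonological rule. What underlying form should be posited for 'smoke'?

/ribɛpɔs/

The root 'smoke' surfaces as [ribɛpɔsa] and [ribɛpɔʃe], with a stem-final [s] ~ [ʃ] alternation.
The stem 'seed' ([fubipaʃa], [fubipaʃe]) shows [ʃ] unchanged in both environments, so [ʃ] cannot be basic with [s] derived before the 1SG.POSS suffix.
The underlying segment must be /s/; /k/ and /s/ become palato-alveolar [tʃ] and [ʃ] before a front vowel, yielding [ʃ] there.
The underlying form of 'smoke' is therefore /ribɛpɔs/.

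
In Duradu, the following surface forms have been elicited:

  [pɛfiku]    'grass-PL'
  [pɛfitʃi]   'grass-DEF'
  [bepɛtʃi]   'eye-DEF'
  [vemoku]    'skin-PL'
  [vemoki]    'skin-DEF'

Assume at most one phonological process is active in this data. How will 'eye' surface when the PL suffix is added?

'grass' shows [k] ~ [tʃ] at the end of the stem ([pɛfiku] vs [pɛfitʃi]).
Compare 'skin', with invariant [k] in [vemoku] and [vemoki]: an analysis with underlying /k/ and a rule producing [tʃ] before the DEF suffix would wrongly predict alternation here too.
The underlying segment must be /tʃ/; palato-alveolar /tʃ/ becomes [k] when no front vowel follows, yielding [k] there.
From [bepɛtʃi] the stem 'eye' is /bepɛtʃ/; when no front vowel follows this yields [bepɛku].

[bepɛku]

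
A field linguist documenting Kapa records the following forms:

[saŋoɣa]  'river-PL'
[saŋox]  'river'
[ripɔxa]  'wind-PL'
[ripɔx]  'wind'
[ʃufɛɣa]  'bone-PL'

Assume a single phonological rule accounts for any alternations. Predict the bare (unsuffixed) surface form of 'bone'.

[ʃufɛx]

In [saŋoɣa] and [saŋox] the final segment of 'river' alternates: [ɣ] ~ [x].
But 'wind' keeps [x] in both environments ([ripɔxa], [ripɔx]), so there is no rule changing /x/ to [ɣ] before the PL suffix.
So /ɣ/ is underlying, and a rule of word-final obstruent devoicing — voiced obstruents become voiceless word-finally — gives [x].
The one attested form of 'bone', [ʃufɛɣa], shows underlying /ʃufɛɣ/. Applying the same rule word-finally gives [ʃufɛx].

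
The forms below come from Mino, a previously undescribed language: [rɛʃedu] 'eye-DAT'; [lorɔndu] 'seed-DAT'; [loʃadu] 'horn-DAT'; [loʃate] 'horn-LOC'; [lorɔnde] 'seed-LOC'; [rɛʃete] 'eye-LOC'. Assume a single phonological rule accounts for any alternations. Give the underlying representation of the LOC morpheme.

/-te/

The LOC suffix surfaces as [-de] and [-te], depending on the final segment of the stem.
The DAT suffix, which begins with [d], is invariant after every stem; so [d] is not altered by any rule here.
The LOC suffix is therefore /-te/ underlyingly, with post-nasal voicing: voiceless stops become voiced after a nasal.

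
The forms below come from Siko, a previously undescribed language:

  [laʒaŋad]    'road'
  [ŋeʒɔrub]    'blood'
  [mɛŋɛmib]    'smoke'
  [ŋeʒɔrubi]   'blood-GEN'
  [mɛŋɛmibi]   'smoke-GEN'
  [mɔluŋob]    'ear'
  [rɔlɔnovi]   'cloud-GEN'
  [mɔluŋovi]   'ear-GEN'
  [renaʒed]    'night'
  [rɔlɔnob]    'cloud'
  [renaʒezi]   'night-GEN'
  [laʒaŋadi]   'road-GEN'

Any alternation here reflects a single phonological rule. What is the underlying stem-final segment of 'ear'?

'ear' shows [v] ~ [b] at the end of the stem ([mɔluŋovi] vs [mɔluŋob]).
If /b/ were underlying and a rule turned it into [v] before the GEN suffix, 'smoke' would also alternate; but it has [b] in both [mɛŋɛmibi] and [mɛŋɛmib].
The alternation reflects word-final hardening: voiced fricatives become stops word-finally. /v/ is underlying.

/v/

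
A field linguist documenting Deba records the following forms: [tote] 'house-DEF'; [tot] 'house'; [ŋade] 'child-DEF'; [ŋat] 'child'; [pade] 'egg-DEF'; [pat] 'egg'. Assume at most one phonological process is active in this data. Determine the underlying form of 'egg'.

The stem for 'egg' ends in [d] in [pade] but [t] in [pat].
Compare 'house', with invariant [t] in [tote] and [tot]: an analysis with underlying /t/ and a rule producing [d] before the DEF suffix would wrongly predict alternation here too.
The alternation reflects word-final obstruent devoicing: voiced obstruents become voiceless word-finally. /d/ is underlying.

/pad/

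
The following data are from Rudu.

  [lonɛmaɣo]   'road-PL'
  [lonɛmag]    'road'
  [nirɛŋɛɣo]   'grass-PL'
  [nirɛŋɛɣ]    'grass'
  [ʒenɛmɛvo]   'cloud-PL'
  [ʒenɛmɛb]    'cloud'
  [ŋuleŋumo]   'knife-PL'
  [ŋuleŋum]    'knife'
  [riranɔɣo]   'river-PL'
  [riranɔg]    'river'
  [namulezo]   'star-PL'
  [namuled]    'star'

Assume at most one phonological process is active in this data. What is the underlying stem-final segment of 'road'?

/g/

'road' shows [ɣ] ~ [g] at the end of the stem ([lonɛmaɣo] vs [lonɛmag]).
But 'grass' keeps [ɣ] in both environments ([nirɛŋɛɣo], [nirɛŋɛɣ]), so there is no rule changing /ɣ/ to [g] in isolation.
The alternation reflects intervocalic spirantization: voiced stops become fricatives between vowels. /g/ is underlying.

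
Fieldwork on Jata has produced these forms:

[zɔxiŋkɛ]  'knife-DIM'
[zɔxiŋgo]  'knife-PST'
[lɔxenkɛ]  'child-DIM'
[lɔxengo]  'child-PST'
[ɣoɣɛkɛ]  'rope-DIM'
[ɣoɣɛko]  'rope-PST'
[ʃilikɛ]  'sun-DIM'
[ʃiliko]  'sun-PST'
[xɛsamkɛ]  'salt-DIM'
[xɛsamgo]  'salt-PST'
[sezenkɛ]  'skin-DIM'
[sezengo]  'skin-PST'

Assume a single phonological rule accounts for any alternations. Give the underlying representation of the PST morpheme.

The PST suffix surfaces as [-go] and [-ko], depending on the final segment of the stem.
By contrast the DIM suffix keeps its initial [k] throughout — that segment must be underlying.
So the underlying form is /-go/, and voiced stops become voiceless after a vowel.

/-go/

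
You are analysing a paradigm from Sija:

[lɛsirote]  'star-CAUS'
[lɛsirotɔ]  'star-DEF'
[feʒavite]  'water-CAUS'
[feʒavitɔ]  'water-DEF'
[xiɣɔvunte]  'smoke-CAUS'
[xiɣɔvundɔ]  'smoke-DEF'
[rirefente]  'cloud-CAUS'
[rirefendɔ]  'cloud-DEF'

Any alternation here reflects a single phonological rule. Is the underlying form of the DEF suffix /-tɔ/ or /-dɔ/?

/-dɔ/

The DEF suffix surfaces as [-dɔ] and [-tɔ], depending on the final segment of the stem.
By contrast the CAUS suffix keeps its initial [t] throughout — that segment must be underlying.
The DEF suffix is therefore /-dɔ/ underlyingly, with post-vocalic devoicing: voiced stops become voiceless after a vowel.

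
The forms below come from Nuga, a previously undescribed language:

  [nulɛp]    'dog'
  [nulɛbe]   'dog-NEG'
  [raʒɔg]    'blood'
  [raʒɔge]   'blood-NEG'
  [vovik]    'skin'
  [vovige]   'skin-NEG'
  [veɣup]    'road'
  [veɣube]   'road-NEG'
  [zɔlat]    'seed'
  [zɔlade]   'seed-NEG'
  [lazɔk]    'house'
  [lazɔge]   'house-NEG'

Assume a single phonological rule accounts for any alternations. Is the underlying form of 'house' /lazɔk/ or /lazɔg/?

In [lazɔk] and [lazɔge] the final segment of 'house' alternates: [k] ~ [g].
If /g/ were underlying and a rule turned it into [k] in isolation, 'blood' would also alternate; but it has [g] in both [raʒɔg] and [raʒɔge].
The alternation reflects intervocalic voicing: voiceless stops become voiced between vowels. /k/ is underlying.

/lazɔk/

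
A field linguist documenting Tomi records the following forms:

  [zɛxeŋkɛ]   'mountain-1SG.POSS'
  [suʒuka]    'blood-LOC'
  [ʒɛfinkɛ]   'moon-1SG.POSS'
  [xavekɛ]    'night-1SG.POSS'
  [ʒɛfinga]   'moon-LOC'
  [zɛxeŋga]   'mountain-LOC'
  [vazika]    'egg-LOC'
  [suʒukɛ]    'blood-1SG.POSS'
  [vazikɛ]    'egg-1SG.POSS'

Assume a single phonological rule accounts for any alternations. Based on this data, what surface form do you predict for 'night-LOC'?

[xaveka]

The LOC morpheme has two allomorphs, [-ga] and [-ka].
The 1SG.POSS suffix, which begins with [k], is invariant after every stem; so [k] is not altered by any rule here.
The LOC suffix is therefore /-ga/ underlyingly, with post-vocalic devoicing: voiced stops become voiceless after a vowel.
After 'night', which ends in a vowel, the suffix surfaces as [-ka], giving [xaveka].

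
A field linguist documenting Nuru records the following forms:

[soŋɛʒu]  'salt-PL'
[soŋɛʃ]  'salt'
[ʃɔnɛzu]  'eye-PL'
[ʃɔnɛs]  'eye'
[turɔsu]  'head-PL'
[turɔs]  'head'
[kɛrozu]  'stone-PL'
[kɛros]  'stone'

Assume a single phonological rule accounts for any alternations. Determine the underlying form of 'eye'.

In [ʃɔnɛzu] and [ʃɔnɛs] the final segment of 'eye' alternates: [z] ~ [s].
The stem 'head' ([turɔsu], [turɔs]) shows [s] unchanged in both environments, so [s] cannot be basic with [z] derived before the PL suffix.
The alternation reflects word-final obstruent devoicing: voiced obstruents become voiceless word-finally. /z/ is underlying.
Hence 'eye' is /ʃɔnɛz/ underlyingly.

/ʃɔnɛz/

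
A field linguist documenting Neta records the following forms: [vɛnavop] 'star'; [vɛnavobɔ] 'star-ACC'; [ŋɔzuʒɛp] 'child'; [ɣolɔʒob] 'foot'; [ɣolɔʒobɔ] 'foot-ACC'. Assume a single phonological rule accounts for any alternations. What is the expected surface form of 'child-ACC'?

'star' shows [p] ~ [b] at the end of the stem ([vɛnavop] vs [vɛnavobɔ]).
If /b/ were underlying and a rule turned it into [p] in isolation, 'foot' would also alternate; but it has [b] in both [ɣolɔʒob] and [ɣolɔʒobɔ].
The underlying segment must be /p/; voiceless stops become voiced between vowels, yielding [b] there.
The one attested form of 'child', [ŋɔzuʒɛp], shows underlying /ŋɔzuʒɛp/. Applying the same rule between vowels gives [ŋɔzuʒɛbɔ].

[ŋɔzuʒɛbɔ]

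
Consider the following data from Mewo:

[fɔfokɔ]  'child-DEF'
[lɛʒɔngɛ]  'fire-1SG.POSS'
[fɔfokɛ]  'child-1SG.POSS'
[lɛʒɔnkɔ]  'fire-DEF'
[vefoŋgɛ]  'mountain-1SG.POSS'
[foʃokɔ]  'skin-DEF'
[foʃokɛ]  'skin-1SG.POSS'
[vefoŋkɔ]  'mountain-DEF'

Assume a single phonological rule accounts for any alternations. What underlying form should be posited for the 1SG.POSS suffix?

The 1SG.POSS suffix surfaces as [-gɛ] and [-kɛ], depending on the final segment of the stem.
By contrast the DEF suffix keeps its initial [k] throughout — that segment must be underlying.
So the underlying form is /-gɛ/, and voiced stops become voiceless after a vowel.

/-gɛ/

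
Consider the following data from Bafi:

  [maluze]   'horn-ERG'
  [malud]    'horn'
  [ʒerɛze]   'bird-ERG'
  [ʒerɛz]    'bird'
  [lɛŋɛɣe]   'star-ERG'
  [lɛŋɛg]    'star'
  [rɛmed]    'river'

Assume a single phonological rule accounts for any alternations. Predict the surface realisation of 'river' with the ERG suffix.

The stem for 'horn' ends in [z] in [maluze] but [d] in [malud].
If /z/ were underlying and a rule turned it into [d] in isolation, 'bird' would also alternate; but it has [z] in both [ʒerɛze] and [ʒerɛz].
The underlying segment must be /d/; voiced stops become fricatives between vowels, yielding [z] there.
The one attested form of 'river', [rɛmed], shows underlying /rɛmed/. Applying the same rule between vowels gives [rɛmeze].

[rɛmeze]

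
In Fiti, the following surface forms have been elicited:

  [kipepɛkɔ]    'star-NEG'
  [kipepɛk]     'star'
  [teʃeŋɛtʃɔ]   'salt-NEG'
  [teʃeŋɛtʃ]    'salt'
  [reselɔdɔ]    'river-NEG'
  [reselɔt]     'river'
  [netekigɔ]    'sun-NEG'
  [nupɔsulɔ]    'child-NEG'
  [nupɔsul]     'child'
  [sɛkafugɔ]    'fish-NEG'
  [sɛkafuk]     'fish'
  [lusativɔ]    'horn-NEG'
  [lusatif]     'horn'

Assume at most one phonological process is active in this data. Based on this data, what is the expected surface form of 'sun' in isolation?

The stem for 'fish' ends in [g] in [sɛkafugɔ] but [k] in [sɛkafuk].
The stem 'star' ([kipepɛkɔ], [kipepɛk]) shows [k] unchanged in both environments, so [k] cannot be basic with [g] derived before the NEG suffix.
The alternation reflects word-final obstruent devoicing: voiced obstruents become voiceless word-finally. /g/ is underlying.
The one attested form of 'sun', [netekigɔ], shows underlying /netekig/. Applying the same rule word-finally gives [netekik].

[netekik]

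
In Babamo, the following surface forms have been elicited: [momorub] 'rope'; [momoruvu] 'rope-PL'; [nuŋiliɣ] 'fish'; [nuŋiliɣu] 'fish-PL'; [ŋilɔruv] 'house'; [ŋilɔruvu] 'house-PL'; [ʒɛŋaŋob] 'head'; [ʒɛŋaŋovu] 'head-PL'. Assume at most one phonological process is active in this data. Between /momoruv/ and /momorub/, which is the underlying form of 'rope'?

/momorub/

In [momorub] and [momoruvu] the final segment of 'rope' alternates: [b] ~ [v].
Compare 'house', with invariant [v] in [ŋilɔruv] and [ŋilɔruvu]: an analysis with underlying /v/ and a rule producing [b] in isolation would wrongly predict alternation here too.
The alternation reflects intervocalic spirantization: voiced stops become fricatives between vowels. /b/ is underlying.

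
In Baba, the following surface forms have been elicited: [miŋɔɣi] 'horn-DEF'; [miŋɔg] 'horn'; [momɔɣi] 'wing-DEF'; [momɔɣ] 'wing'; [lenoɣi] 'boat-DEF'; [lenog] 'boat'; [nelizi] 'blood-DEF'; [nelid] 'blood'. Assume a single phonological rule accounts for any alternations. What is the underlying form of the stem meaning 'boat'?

/lenog/

The root 'boat' surfaces as [lenoɣi] and [lenog], with a stem-final [ɣ] ~ [g] alternation.
If /ɣ/ were underlying and a rule turned it into [g] in isolation, 'wing' would also alternate; but it has [ɣ] in both [momɔɣi] and [momɔɣ].
Therefore /g/ is basic and [ɣ] is derived by intervocalic spirantization (voiced stops become fricatives between vowels).
Hence 'boat' is /lenog/ underlyingly.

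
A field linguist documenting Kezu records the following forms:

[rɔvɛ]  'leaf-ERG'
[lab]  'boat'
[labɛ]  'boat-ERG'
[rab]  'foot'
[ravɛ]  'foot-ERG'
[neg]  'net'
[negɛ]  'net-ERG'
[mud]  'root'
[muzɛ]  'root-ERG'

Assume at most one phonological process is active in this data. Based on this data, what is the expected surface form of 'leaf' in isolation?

[rɔb]

In [rab] and [ravɛ] the final segment of 'foot' alternates: [b] ~ [v].
But 'boat' keeps [b] in both environments ([lab], [labɛ]), so there is no rule changing /b/ to [v] before the ERG suffix.
Therefore /v/ is basic and [b] is derived by word-final hardening (voiced fricatives become stops word-finally).
The one attested form of 'leaf', [rɔvɛ], shows underlying /rɔv/. Applying the same rule word-finally gives [rɔb].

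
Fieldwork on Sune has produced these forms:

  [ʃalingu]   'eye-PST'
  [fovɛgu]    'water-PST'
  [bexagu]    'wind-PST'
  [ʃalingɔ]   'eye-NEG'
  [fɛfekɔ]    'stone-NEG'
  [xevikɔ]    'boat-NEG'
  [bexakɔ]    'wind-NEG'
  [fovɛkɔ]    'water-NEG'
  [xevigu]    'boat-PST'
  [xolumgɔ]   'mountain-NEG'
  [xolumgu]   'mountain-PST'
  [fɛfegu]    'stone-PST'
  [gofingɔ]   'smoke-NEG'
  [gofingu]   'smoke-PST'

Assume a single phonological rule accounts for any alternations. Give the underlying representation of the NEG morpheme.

The NEG morpheme has two allomorphs, [-gɔ] and [-kɔ].
By contrast the PST suffix keeps its initial [g] throughout — that segment must be underlying.
So the underlying form is /-kɔ/, and voiceless stops become voiced after a nasal.

/-kɔ/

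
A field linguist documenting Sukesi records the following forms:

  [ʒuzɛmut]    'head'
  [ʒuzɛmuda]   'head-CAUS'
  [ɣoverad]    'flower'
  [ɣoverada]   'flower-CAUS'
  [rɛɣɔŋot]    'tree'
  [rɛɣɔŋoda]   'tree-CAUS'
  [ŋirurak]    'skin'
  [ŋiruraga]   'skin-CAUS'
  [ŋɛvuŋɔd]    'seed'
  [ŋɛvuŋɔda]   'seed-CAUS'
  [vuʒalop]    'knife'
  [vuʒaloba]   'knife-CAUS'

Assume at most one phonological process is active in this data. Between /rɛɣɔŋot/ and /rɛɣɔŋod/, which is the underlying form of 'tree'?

/rɛɣɔŋot/

'tree' shows [t] ~ [d] at the end of the stem ([rɛɣɔŋot] vs [rɛɣɔŋoda]).
Compare 'seed', with invariant [d] in [ŋɛvuŋɔd] and [ŋɛvuŋɔda]: an analysis with underlying /d/ and a rule producing [t] in isolation would wrongly predict alternation here too.
The alternation reflects intervocalic voicing: voiceless stops become voiced between vowels. /t/ is underlying.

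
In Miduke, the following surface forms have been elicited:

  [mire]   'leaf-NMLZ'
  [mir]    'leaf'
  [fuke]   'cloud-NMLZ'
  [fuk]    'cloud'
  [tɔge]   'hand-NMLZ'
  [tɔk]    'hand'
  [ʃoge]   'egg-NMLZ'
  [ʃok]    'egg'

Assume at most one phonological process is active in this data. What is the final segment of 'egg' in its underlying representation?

/g/

In [ʃoge] and [ʃok] the final segment of 'egg' alternates: [g] ~ [k].
But 'cloud' keeps [k] in both environments ([fuke], [fuk]), so there is no rule changing /k/ to [g] before the NMLZ suffix.
The alternation reflects word-final obstruent devoicing: voiced obstruents become voiceless word-finally. /g/ is underlying.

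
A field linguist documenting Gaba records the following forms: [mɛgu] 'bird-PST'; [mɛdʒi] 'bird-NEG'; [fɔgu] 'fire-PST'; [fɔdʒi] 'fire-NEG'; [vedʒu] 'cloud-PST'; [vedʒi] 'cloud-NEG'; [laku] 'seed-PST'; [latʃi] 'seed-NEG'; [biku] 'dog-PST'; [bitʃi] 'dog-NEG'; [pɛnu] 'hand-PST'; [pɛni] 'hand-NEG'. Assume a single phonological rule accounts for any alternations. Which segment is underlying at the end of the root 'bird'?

'bird' shows [g] ~ [dʒ] at the end of the stem ([mɛgu] vs [mɛdʒi]).
But 'cloud' keeps [dʒ] in both environments ([vedʒu], [vedʒi]), so there is no rule changing /dʒ/ to [g] before the PST suffix.
The underlying segment must be /g/; /k/ and /g/ become palato-alveolar [tʃ] and [dʒ] before a front vowel, yielding [dʒ] there.

/g/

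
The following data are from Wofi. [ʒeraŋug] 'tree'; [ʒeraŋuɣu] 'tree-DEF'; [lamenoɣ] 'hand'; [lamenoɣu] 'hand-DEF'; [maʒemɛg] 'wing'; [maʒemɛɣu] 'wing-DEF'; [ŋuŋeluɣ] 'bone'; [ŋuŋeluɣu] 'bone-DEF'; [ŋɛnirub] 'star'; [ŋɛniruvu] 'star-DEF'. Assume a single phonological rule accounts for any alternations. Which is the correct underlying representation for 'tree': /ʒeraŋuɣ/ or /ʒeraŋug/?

/ʒeraŋug/

The root 'tree' surfaces as [ʒeraŋug] and [ʒeraŋuɣu], with a stem-final [g] ~ [ɣ] alternation.
But 'bone' keeps [ɣ] in both environments ([ŋuŋeluɣ], [ŋuŋeluɣu]), so there is no rule changing /ɣ/ to [g] in isolation.
The underlying segment must be /g/; voiced stops become fricatives between vowels, yielding [ɣ] there.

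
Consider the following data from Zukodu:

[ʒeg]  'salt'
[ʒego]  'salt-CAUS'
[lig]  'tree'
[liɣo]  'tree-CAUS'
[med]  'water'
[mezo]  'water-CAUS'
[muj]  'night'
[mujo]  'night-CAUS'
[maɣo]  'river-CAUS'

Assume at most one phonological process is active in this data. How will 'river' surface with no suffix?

The stem for 'tree' ends in [g] in [lig] but [ɣ] in [liɣo].
But 'salt' keeps [g] in both environments ([ʒeg], [ʒego]), so there is no rule changing /g/ to [ɣ] before the CAUS suffix.
The alternation reflects word-final hardening: voiced fricatives become stops word-finally. /ɣ/ is underlying.
From [maɣo] the stem 'river' is /maɣ/; word-finally this yields [mag].

[mag]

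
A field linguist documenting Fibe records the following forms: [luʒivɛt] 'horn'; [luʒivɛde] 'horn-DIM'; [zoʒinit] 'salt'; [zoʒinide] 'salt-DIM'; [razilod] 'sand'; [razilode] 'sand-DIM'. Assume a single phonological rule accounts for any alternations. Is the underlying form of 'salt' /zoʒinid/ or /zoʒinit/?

/zoʒinit/

The root 'salt' surfaces as [zoʒinit] and [zoʒinide], with a stem-final [t] ~ [d] alternation.
The stem 'sand' ([razilod], [razilode]) shows [d] unchanged in both environments, so [d] cannot be basic with [t] derived in isolation.
The alternation reflects intervocalic voicing: voiceless stops become voiced between vowels. /t/ is underlying.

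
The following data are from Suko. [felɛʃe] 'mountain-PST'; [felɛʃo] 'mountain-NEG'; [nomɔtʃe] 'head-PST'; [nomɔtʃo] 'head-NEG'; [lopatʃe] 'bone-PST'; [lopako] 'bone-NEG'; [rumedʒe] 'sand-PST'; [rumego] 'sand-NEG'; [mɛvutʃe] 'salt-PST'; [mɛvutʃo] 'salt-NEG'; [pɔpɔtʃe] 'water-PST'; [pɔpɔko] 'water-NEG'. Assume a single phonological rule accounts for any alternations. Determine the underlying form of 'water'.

/pɔpɔk/

The root 'water' surfaces as [pɔpɔtʃe] and [pɔpɔko], with a stem-final [tʃ] ~ [k] alternation.
But 'head' keeps [tʃ] in both environments ([nomɔtʃe], [nomɔtʃo]), so there is no rule changing /tʃ/ to [k] before the NEG suffix.
Therefore /k/ is basic and [tʃ] is derived by palatalization before a front vowel (/k/ and /g/ become palato-alveolar [tʃ] and [dʒ] before a front vowel).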